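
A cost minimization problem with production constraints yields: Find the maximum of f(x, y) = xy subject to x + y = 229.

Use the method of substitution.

Substitute y = 229 - x into f(x,y) = xy:
g(x) = x(229 - x) = 229x - x^2
g'(x) = 229 - 2x = 0  =>  x = 229/2
y = 229 - 229/2 = 229/2
Maximum value = (229/2) * (229/2) = 52441/4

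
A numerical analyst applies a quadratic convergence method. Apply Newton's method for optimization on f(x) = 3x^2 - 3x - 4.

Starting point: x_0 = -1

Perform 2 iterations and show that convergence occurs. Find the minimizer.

f(x) = 3x^2 - 3x - 4, f'(x) = 6x + (-3), f''(x) = 6
Step 1: f'(-1) = -9, x_1 = -1 - -9/6 = 1/2
Step 2: f'(1/2) = 0, x_2 = 1/2 (converged)
Newton's method converges in 1 step for quadratics.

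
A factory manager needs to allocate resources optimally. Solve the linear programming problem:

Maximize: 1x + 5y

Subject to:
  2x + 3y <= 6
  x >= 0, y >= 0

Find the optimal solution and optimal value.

The feasible region has vertices at [(0, 0), (3, 0), (0, 2)].
Checking objective 1x + 5y at each vertex:
  (0, 0): 1*0 + 5*0 = 0
  (3, 0): 1*3 + 5*0 = 3
  (0, 2): 1*0 + 5*2 = 10
Maximum is 10 at (0, 2).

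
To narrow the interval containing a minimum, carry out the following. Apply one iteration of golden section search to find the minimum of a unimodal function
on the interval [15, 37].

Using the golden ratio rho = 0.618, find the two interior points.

Golden section search on [15, 37].
Golden ratio rho = 0.618 (approx).
Interior points:
  x_1 = 15 + (1-0.618)*22 = 23.4040
  x_2 = 15 + 0.618*22 = 28.5960
Compare f(x_1) and f(x_2) to determine which subinterval to keep.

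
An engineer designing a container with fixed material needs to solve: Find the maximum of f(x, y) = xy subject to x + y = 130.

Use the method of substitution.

Substitute y = 130 - x into f(x,y) = xy:
g(x) = x(130 - x) = 130x - x^2
g'(x) = 130 - 2x = 0  =>  x = 65
y = 130 - 65 = 65
Maximum value = 65 * 65 = 4225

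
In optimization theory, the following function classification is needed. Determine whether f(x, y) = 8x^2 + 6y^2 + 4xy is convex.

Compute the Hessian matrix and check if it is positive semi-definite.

f(x,y) = 8x^2 + 6y^2 + 4xy
Hessian H = [[16, 4], [4, 12]]
trace(H) = 28, det(H) = 176
Eigenvalues: (28 +/- sqrt(80)) / 2 = 18.47, 9.528
Since both eigenvalues > 0, f is convex.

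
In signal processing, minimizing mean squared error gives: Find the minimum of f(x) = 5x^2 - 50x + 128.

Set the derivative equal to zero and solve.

f(x) = 5x^2 - 50x + 128
f'(x) = 10x + (-50) = 0
x = 50/10 = 5
f(5) = 3
Since f''(x) = 10 > 0, this is a minimum.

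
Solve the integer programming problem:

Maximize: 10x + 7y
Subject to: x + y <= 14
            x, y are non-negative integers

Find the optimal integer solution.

Objective: 10x + 7y, constraint: x + y <= 14
Coefficient of x is 10 >= coefficient of y is 7, so allocate the entire budget to x.
Optimal: x = 14, y = 0, value = 140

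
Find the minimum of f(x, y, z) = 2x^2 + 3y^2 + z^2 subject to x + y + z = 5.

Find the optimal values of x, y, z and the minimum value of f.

Using Lagrange multipliers on f = 2x^2 + 3y^2 + z^2 with constraint x + y + z = 5:
Conditions: 2*2*x = lambda, 2*3*y = lambda, 2*1*z = lambda
So x = lambda/4, y = lambda/6, z = lambda/2
Substituting into constraint: lambda * (11/12) = 5
lambda = 60/11
x = 15/11, y = 10/11, z = 30/11
Minimum value = 150/11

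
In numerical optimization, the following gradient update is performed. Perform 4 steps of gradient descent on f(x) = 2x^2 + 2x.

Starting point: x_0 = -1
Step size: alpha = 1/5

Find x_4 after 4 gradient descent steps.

f(x) = 2x^2 + 2x, f'(x) = 4x + (2)
Step 1: f'(-1) = -2, x_1 = -1 - 1/5 * -2 = -3/5
Step 2: f'(-3/5) = -2/5, x_2 = -3/5 - 1/5 * -2/5 = -13/25
Step 3: f'(-13/25) = -2/25, x_3 = -13/25 - 1/5 * -2/25 = -63/125
Step 4: f'(-63/125) = -2/125, x_4 = -63/125 - 1/5 * -2/125 = -313/625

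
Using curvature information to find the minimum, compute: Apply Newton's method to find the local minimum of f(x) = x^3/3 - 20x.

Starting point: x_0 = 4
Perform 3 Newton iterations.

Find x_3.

f(x) = x^3/3 - 20x
f'(x) = x^2 - 20, f''(x) = 2x
Newton update: x_{n+1} = x_n - (x_n^2 - 20)/(2*x_n)
Step 1: x_0 = 4, f'=-4, f''=8, x_1 = 9/2
Step 2: x_1 = 9/2, f'=1/4, f''=9, x_2 = 161/36
Step 3: x_2 = 161/36, f'=1/1296, f''=161/18, x_3 = 51841/11592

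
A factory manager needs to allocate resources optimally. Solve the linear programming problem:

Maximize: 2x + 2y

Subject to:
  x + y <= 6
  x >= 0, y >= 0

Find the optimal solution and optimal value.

The feasible region has vertices at [(0, 0), (6, 0), (0, 6)].
Checking objective 2x + 2y at each vertex:
  (0, 0): 2*0 + 2*0 = 0
  (6, 0): 2*6 + 2*0 = 12
  (0, 6): 2*0 + 2*6 = 12
Maximum is 12 at (6, 0).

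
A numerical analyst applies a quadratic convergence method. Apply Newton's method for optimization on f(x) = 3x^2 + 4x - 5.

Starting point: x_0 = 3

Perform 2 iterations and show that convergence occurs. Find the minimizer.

f(x) = 3x^2 + 4x - 5, f'(x) = 6x + (4), f''(x) = 6
Step 1: f'(3) = 22, x_1 = 3 - 22/6 = -2/3
Step 2: f'(-2/3) = 0, x_2 = -2/3 (converged)
Newton's method converges in 1 step for quadratics.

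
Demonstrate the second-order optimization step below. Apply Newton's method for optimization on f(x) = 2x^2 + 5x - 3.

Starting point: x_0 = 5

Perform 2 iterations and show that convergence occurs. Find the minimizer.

f(x) = 2x^2 + 5x - 3, f'(x) = 4x + (5), f''(x) = 4
Step 1: f'(5) = 25, x_1 = 5 - 25/4 = -5/4
Step 2: f'(-5/4) = 0, x_2 = -5/4 (converged)
Newton's method converges in 1 step for quadratics.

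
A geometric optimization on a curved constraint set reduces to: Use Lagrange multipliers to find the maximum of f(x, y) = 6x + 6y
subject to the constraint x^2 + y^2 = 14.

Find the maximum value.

Set up Lagrange conditions: grad f = lambda * grad g
  6 = 2*lambda*x
  6 = 2*lambda*y
From these: x/y = 6/6, so x = 6t, y = 6t for some t.
Substitute into constraint: (6t)^2 + (6t)^2 = 14
  t^2 * 72 = 14
  t = sqrt(14/72)
Maximum = 6*x + 6*y = (6^2 + 6^2)*t = 72 * sqrt(14/72) = sqrt(1008)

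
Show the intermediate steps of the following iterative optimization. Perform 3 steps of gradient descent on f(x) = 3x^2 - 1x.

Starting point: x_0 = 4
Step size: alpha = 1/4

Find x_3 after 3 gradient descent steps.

f(x) = 3x^2 - 1x, f'(x) = 6x + (-1)
Step 1: f'(4) = 23, x_1 = 4 - 1/4 * 23 = -7/4
Step 2: f'(-7/4) = -23/2, x_2 = -7/4 - 1/4 * -23/2 = 9/8
Step 3: f'(9/8) = 23/4, x_3 = 9/8 - 1/4 * 23/4 = -5/16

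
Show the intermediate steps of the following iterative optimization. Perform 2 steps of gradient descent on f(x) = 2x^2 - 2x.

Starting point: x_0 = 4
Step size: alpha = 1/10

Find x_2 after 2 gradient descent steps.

f(x) = 2x^2 - 2x, f'(x) = 4x + (-2)
Step 1: f'(4) = 14, x_1 = 4 - 1/10 * 14 = 13/5
Step 2: f'(13/5) = 42/5, x_2 = 13/5 - 1/10 * 42/5 = 44/25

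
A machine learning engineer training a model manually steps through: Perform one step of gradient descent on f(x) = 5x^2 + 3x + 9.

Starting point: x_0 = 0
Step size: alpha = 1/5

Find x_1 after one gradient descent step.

f(x) = 5x^2 + 3x + 9
f'(x) = 10x + 3
f'(0) = 10*0 + (3) = 3
x_1 = x_0 - alpha * f'(x_0) = 0 - 1/5 * 3 = -3/5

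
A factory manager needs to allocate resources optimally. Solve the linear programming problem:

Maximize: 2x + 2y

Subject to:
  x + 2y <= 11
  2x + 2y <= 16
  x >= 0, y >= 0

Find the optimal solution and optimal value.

Feasible vertices: (0, 0), (0, 11/2), (5, 3), (8, 0)
Objective 2x + 2y at each:
  (0, 0): 0
  (0, 11/2): 11
  (5, 3): 16
  (8, 0): 16
Maximum is 16 at (5, 3).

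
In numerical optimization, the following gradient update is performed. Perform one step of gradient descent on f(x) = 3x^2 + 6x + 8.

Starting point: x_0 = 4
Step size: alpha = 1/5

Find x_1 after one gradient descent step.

f(x) = 3x^2 + 6x + 8
f'(x) = 6x + 6
f'(4) = 6*4 + (6) = 30
x_1 = x_0 - alpha * f'(x_0) = 4 - 1/5 * 30 = -2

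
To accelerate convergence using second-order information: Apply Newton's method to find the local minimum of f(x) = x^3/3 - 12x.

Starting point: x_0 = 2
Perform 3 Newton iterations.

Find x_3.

f(x) = x^3/3 - 12x
f'(x) = x^2 - 12, f''(x) = 2x
Newton update: x_{n+1} = x_n - (x_n^2 - 12)/(2*x_n)
Step 1: x_0 = 2, f'=-8, f''=4, x_1 = 4
Step 2: x_1 = 4, f'=4, f''=8, x_2 = 7/2
Step 3: x_2 = 7/2, f'=1/4, f''=7, x_3 = 97/28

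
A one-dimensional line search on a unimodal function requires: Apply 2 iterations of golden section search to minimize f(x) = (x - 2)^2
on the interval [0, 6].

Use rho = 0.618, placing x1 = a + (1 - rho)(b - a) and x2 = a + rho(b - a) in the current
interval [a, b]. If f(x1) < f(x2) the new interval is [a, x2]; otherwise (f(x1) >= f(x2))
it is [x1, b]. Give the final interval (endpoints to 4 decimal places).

Golden section search for min of f(x) = (x - 2)^2 on [0, 6].
Each step: x1 = a + (1 - rho)(b - a), x2 = a + rho(b - a); if f(x1) < f(x2) keep [a, x2], otherwise keep [x1, b].
Step 1: [0.0000, 6.0000], x1=2.2920 (f=0.0853), x2=3.7080 (f=2.9173); f(x1) < f(x2) => keep [0.0000, 3.7080]
Step 2: [0.0000, 3.7080], x1=1.4165 (f=0.3405), x2=2.2915 (f=0.0850); f(x1) > f(x2) => keep [1.4165, 3.7080]
Final interval: [1.4165, 3.7080]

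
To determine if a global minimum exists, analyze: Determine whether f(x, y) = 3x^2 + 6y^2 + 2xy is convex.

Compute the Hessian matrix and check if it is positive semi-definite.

f(x,y) = 3x^2 + 6y^2 + 2xy
Hessian H = [[6, 2], [2, 12]]
trace(H) = 18, det(H) = 68
Eigenvalues: (18 +/- sqrt(52)) / 2 = 12.61, 5.394
Since both eigenvalues > 0, f is convex.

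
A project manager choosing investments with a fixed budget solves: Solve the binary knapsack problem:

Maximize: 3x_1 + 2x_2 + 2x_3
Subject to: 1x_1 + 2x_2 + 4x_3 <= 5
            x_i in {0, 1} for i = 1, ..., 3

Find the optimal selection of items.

Items: item 1 (v=3, w=1), item 2 (v=2, w=2), item 3 (v=2, w=4)
Capacity: 5
Checking all 8 subsets (w = total weight, v = total value):
  {}: w = 0, v = 0
  {1}: w = 1, v = 3
  {2}: w = 2, v = 2
  {3}: w = 4, v = 2
  {1, 2}: w = 3, v = 5
  {1, 3}: w = 5, v = 5
  {2, 3}: w = 6 > 5, infeasible
  {1, 2, 3}: w = 7 > 5, infeasible
Best feasible subset: items [1, 2]
(The same value 5 is also attained by {1, 3}.)
Total weight: 3 <= 5, total value: 5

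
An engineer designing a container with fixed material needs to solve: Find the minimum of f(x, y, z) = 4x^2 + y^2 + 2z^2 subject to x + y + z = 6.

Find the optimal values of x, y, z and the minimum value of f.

Using Lagrange multipliers on f = 4x^2 + y^2 + 2z^2 with constraint x + y + z = 6:
Conditions: 2*4*x = lambda, 2*1*y = lambda, 2*2*z = lambda
So x = lambda/8, y = lambda/2, z = lambda/4
Substituting into constraint: lambda * (7/8) = 6
lambda = 48/7
x = 6/7, y = 24/7, z = 12/7
Minimum value = 144/7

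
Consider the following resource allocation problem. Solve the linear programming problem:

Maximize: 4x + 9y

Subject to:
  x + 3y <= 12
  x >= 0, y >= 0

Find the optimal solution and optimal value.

The feasible region has vertices at [(0, 0), (12, 0), (0, 4)].
Checking objective 4x + 9y at each vertex:
  (0, 0): 4*0 + 9*0 = 0
  (12, 0): 4*12 + 9*0 = 48
  (0, 4): 4*0 + 9*4 = 36
Maximum is 48 at (12, 0).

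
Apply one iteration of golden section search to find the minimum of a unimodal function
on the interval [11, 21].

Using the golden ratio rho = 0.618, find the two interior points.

Golden section search on [11, 21].
Golden ratio rho = 0.618 (approx).
Interior points:
  x_1 = 11 + (1-0.618)*10 = 14.8200
  x_2 = 11 + 0.618*10 = 17.1800
Compare f(x_1) and f(x_2) to determine which subinterval to keep.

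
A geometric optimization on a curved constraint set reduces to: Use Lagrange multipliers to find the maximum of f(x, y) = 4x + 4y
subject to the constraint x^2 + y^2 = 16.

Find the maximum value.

Set up Lagrange conditions: grad f = lambda * grad g
  4 = 2*lambda*x
  4 = 2*lambda*y
From these: x/y = 4/4, so x = 4t, y = 4t for some t.
Substitute into constraint: (4t)^2 + (4t)^2 = 16
  t^2 * 32 = 16
  t = sqrt(16/32)
Maximum = 4*x + 4*y = (4^2 + 4^2)*t = 32 * sqrt(16/32) = sqrt(512)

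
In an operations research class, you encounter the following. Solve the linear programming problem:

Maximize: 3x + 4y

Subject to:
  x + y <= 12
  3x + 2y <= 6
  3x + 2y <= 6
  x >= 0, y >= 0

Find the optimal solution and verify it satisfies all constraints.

Feasible vertices: (0, 0), (0, 3), (2, 0)
Objective 3x + 4y at each vertex:
  (0, 0): 0
  (0, 3): 12
  (2, 0): 6
Maximum is 12 at (0, 3).
Verify constraints at (x, y) = (0, 3):
  1*0 + 1*3 = 3 <= 12
  3*0 + 2*3 = 6 <= 6 (active)
  3*0 + 2*3 = 6 <= 6 (active)
  x = 0 >= 0, y = 3 >= 0. All constraints satisfied.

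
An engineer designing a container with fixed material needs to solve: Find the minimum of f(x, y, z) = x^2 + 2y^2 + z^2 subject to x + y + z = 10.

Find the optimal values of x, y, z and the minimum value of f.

Using Lagrange multipliers on f = x^2 + 2y^2 + z^2 with constraint x + y + z = 10:
Conditions: 2*1*x = lambda, 2*2*y = lambda, 2*1*z = lambda
So x = lambda/2, y = lambda/4, z = lambda/2
Substituting into constraint: lambda * (5/4) = 10
lambda = 8
x = 4, y = 2, z = 4
Minimum value = 40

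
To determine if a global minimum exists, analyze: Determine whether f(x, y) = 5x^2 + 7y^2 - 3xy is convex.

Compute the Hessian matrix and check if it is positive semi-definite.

f(x,y) = 5x^2 + 7y^2 - 3xy
Hessian H = [[10, -3], [-3, 14]]
trace(H) = 24, det(H) = 131
Eigenvalues: (24 +/- sqrt(52)) / 2 = 15.61, 8.394
Since both eigenvalues > 0, f is convex.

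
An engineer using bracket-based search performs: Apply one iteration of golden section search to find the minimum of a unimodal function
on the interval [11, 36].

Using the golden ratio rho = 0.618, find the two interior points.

Golden section search on [11, 36].
Golden ratio rho = 0.618 (approx).
Interior points:
  x_1 = 11 + (1-0.618)*25 = 20.5500
  x_2 = 11 + 0.618*25 = 26.4500
Compare f(x_1) and f(x_2) to determine which subinterval to keep.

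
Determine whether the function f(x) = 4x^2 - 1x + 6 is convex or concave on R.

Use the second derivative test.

f(x) = 4x^2 - 1x + 6
f'(x) = 8x - 1
f''(x) = 8
Since f''(x) = 8 > 0 for all x, f is convex on R.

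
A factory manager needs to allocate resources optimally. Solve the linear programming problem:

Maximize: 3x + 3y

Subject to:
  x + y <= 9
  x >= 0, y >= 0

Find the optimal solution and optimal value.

The feasible region has vertices at [(0, 0), (9, 0), (0, 9)].
Checking objective 3x + 3y at each vertex:
  (0, 0): 3*0 + 3*0 = 0
  (9, 0): 3*9 + 3*0 = 27
  (0, 9): 3*0 + 3*9 = 27
Maximum is 27 at (9, 0).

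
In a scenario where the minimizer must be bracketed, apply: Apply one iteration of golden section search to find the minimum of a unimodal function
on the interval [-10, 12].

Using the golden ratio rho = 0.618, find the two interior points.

Golden section search on [-10, 12].
Golden ratio rho = 0.618 (approx).
Interior points:
  x_1 = -10 + (1-0.618)*22 = -1.5960
  x_2 = -10 + 0.618*22 = 3.5960
Compare f(x_1) and f(x_2) to determine which subinterval to keep.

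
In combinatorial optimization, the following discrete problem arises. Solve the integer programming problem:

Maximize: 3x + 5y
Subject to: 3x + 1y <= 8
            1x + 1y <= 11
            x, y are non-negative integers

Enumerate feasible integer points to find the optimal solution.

Constraint 1: 3x + 1y <= 8
Constraint 2: 1x + 1y <= 11
Feasible x range (need y >= 0): 0 <= x <= min(8/3, 11/1) => x in {0, ..., 2}.
Enumerate feasible integer points row by row (the coefficient of y is 5 > 0, so for each x the largest feasible y gives the best value):
  x = 0: y <= min((8 - 3*0)/1, (11 - 1*0)/1) => y in {0, ..., 8}; best 3*0 + 5*8 = 40
  x = 1: y <= min((8 - 3*1)/1, (11 - 1*1)/1) => y in {0, ..., 5}; best 3*1 + 5*5 = 28
  x = 2: y <= min((8 - 3*2)/1, (11 - 1*2)/1) => y in {0, ..., 2}; best 3*2 + 5*2 = 16
The maximum 3x + 5y = 40 is achieved at x = 0, y = 8.
Check: 3*0 + 1*8 = 8 <= 8 and 1*0 + 1*8 = 8 <= 11.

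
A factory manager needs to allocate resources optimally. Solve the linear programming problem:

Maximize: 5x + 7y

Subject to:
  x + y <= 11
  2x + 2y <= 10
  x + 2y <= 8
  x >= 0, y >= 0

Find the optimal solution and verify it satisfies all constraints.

Feasible vertices: (0, 0), (0, 4), (2, 3), (5, 0)
Objective 5x + 7y at each vertex:
  (0, 0): 0
  (0, 4): 28
  (2, 3): 31
  (5, 0): 25
Maximum is 31 at (2, 3).
Verify constraints at (x, y) = (2, 3):
  1*2 + 1*3 = 5 <= 11
  2*2 + 2*3 = 10 <= 10 (active)
  1*2 + 2*3 = 8 <= 8 (active)
  x = 2 >= 0, y = 3 >= 0. All constraints satisfied.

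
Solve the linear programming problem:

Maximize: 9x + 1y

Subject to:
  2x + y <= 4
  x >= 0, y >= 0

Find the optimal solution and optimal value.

The feasible region has vertices at [(0, 0), (2, 0), (0, 4)].
Checking objective 9x + 1y at each vertex:
  (0, 0): 9*0 + 1*0 = 0
  (2, 0): 9*2 + 1*0 = 18
  (0, 4): 9*0 + 1*4 = 4
Maximum is 18 at (2, 0).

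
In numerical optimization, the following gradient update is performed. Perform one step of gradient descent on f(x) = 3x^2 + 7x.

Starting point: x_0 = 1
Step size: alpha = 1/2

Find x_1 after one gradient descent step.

f(x) = 3x^2 + 7x
f'(x) = 6x + 7
f'(1) = 6*1 + (7) = 13
x_1 = x_0 - alpha * f'(x_0) = 1 - 1/2 * 13 = -11/2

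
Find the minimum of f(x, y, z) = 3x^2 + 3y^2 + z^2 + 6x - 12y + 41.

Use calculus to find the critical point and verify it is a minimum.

f(x,y,z) = 3x^2 + 3y^2 + z^2 + 6x - 12y + 41
df/dx = 6x + (6) = 0 => x = -1
df/dy = 6y + (-12) = 0 => y = 2
df/dz = 2z + (0) = 0 => z = 0
f(-1,2,0) = 3*(-1)^2 + 3*(2)^2 + 1*(0)^2 + 6*(-1) + -12*(2) + 41 = 26
Hessian is diagonal with entries 6, 6, 2 > 0, confirmed minimum.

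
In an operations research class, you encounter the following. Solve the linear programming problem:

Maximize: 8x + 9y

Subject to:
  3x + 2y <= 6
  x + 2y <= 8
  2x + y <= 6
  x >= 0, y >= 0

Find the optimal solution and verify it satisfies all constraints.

Feasible vertices: (0, 0), (0, 3), (2, 0)
Objective 8x + 9y at each vertex:
  (0, 0): 0
  (0, 3): 27
  (2, 0): 16
Maximum is 27 at (0, 3).
Verify constraints at (x, y) = (0, 3):
  3*0 + 2*3 = 6 <= 6 (active)
  1*0 + 2*3 = 6 <= 8
  2*0 + 1*3 = 3 <= 6
  x = 0 >= 0, y = 3 >= 0. All constraints satisfied.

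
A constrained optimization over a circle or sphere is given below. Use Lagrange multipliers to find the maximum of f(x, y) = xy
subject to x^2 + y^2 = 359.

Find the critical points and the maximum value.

Lagrange conditions: y = 2*lambda*x and x = 2*lambda*y
If x = 0 then y = 0, violating the constraint, so x, y != 0.
Dividing: y/x = x/y => x^2 = y^2 => y = x or y = -x
Constraint: 2x^2 = 359 => x^2 = 359/2 => x = +/-sqrt(359/2)
Critical points: (sqrt(359/2), sqrt(359/2)), (-sqrt(359/2), -sqrt(359/2)), (sqrt(359/2), -sqrt(359/2)), (-sqrt(359/2), sqrt(359/2))
  y = x:  xy = x^2 = 359/2  at (sqrt(359/2), sqrt(359/2)) and (-sqrt(359/2), -sqrt(359/2))
  y = -x: xy = -x^2 = -359/2 at (sqrt(359/2), -sqrt(359/2)) and (-sqrt(359/2), sqrt(359/2))
Maximum xy = 359/2 at (sqrt(359/2), sqrt(359/2)) and (-sqrt(359/2), -sqrt(359/2))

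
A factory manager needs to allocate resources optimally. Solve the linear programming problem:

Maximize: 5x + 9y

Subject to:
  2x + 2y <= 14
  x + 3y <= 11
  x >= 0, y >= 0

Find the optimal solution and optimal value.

Feasible vertices: (0, 0), (0, 11/3), (5, 2), (7, 0)
Objective 5x + 9y at each:
  (0, 0): 0
  (0, 11/3): 33
  (5, 2): 43
  (7, 0): 35
Maximum is 43 at (5, 2).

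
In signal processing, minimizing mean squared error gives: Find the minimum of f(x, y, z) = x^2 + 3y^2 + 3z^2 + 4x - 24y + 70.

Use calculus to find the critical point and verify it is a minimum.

f(x,y,z) = x^2 + 3y^2 + 3z^2 + 4x - 24y + 70
df/dx = 2x + (4) = 0 => x = -2
df/dy = 6y + (-24) = 0 => y = 4
df/dz = 6z + (0) = 0 => z = 0
f(-2,4,0) = 1*(-2)^2 + 3*(4)^2 + 3*(0)^2 + 4*(-2) + -24*(4) + 70 = 18
Hessian is diagonal with entries 2, 6, 6 > 0, confirmed minimum.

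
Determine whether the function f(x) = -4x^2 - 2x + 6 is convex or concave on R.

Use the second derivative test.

f(x) = -4x^2 - 2x + 6
f'(x) = -8x - 2
f''(x) = -8
Since f''(x) = -8 < 0 for all x, f is concave on R.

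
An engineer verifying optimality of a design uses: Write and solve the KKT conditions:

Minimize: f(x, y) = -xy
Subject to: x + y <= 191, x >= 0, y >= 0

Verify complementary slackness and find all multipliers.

Problem: min -xy s.t. x + y <= 191 (multiplier lambda), x >= 0 (mu_x), y >= 0 (mu_y)
KKT stationarity: -y + lambda - mu_x = 0, -x + lambda - mu_y = 0, with lambda, mu_x, mu_y >= 0
Complementary slackness: lambda*(x + y - 191) = 0, mu_x*x = 0, mu_y*y = 0
If lambda = 0: y = -mu_x <= 0 and x = -mu_y <= 0 force x = y = 0 with f = 0; but x = y = 191/2 is feasible with f = -36481/4 < 0, so this is not the minimum. Hence lambda > 0 and x + y = 191.
Try x > 0, y > 0 (so mu_x = mu_y = 0): y = lambda, x = lambda => x = y = lambda
x + y = 191 => 2*lambda = 191 => lambda = 191/2
x* = y* = 191/2 > 0, consistent with mu_x = mu_y = 0.
(Any feasible point with x = 0 or y = 0 has f = 0 > -36481/4, so the minimum is not on those boundaries.)
min(-xy) = -36481/4 (i.e. max xy = 36481/4)
Multipliers: lambda = 191/2, mu_x = 0, mu_y = 0
Complementary slackness: lambda*(x + y - 191) = 191/2*(191/2 + 191/2 - 191) = 0, mu_x*x = 0*191/2 = 0, mu_y*y = 0*191/2 = 0. Satisfied.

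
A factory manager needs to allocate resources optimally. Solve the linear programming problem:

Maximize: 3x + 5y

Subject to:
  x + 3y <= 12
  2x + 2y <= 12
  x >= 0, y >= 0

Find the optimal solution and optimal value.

Feasible vertices: (0, 0), (0, 4), (3, 3), (6, 0)
Objective 3x + 5y at each:
  (0, 0): 0
  (0, 4): 20
  (3, 3): 24
  (6, 0): 18
Maximum is 24 at (3, 3).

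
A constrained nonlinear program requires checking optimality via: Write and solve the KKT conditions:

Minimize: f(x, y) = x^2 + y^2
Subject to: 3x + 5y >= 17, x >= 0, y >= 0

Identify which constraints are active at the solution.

KKT conditions for min x^2 + y^2 s.t. 3x + 5y >= 17, x >= 0, y >= 0:
Stationarity: 2x = mu*3 + mu_x, 2y = mu*5 + mu_y, with mu, mu_x, mu_y >= 0
Complementary slackness: mu*(3x + 5y - 17) = 0, mu_x*x = 0, mu_y*y = 0
(0, 0) is infeasible (3*0 + 5*0 < 17), so if mu = 0 stationarity would force x = mu_x/2 >= 0, y = mu_y/2 >= 0 with mu_x*x = mu_y*y = 0, i.e. x = y = 0: contradiction. Hence mu > 0 and 3x + 5y = 17 is active.
Try x > 0, y > 0 (so mu_x = mu_y = 0): x = 3*mu/2, y = 5*mu/2
Substitute: 3*(3*mu/2) + 5*(5*mu/2) = 17
  mu*34/2 = 17 => mu = 1
x* = 3/2 > 0, y* = 5/2 > 0, consistent with mu_x = mu_y = 0.
f is convex and the constraints are linear, so this KKT point is the global minimum.
f* = 17/2
Active constraints: 3x + 5y >= 17 (holds with equality, mu = 1 > 0); x >= 0 and y >= 0 are inactive (mu_x = mu_y = 0).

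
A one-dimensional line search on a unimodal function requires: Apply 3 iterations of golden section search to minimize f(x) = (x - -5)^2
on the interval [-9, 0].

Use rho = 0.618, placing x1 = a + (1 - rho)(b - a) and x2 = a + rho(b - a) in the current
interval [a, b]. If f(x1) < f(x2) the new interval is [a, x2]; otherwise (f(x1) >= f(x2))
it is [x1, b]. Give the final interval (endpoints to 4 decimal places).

Golden section search for min of f(x) = (x - -5)^2 on [-9, 0].
Each step: x1 = a + (1 - rho)(b - a), x2 = a + rho(b - a); if f(x1) < f(x2) keep [a, x2], otherwise keep [x1, b].
Step 1: [-9.0000, 0.0000], x1=-5.5620 (f=0.3158), x2=-3.4380 (f=2.4398); f(x1) < f(x2) => keep [-9.0000, -3.4380]
Step 2: [-9.0000, -3.4380], x1=-6.8753 (f=3.5168), x2=-5.5627 (f=0.3166); f(x1) > f(x2) => keep [-6.8753, -3.4380]
Step 3: [-6.8753, -3.4380], x1=-5.5623 (f=0.3161), x2=-4.7511 (f=0.0620); f(x1) > f(x2) => keep [-5.5623, -3.4380]
Final interval: [-5.5623, -3.4380]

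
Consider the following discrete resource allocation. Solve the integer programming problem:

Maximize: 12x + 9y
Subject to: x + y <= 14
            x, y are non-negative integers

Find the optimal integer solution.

Objective: 12x + 9y, constraint: x + y <= 14
Coefficient of x is 12 >= coefficient of y is 9, so allocate the entire budget to x.
Optimal: x = 14, y = 0, value = 168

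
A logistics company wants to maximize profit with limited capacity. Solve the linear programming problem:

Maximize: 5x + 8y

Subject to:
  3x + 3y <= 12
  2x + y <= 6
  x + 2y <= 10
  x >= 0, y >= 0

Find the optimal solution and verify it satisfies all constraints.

Feasible vertices: (0, 0), (0, 4), (2, 2), (3, 0)
Objective 5x + 8y at each vertex:
  (0, 0): 0
  (0, 4): 32
  (2, 2): 26
  (3, 0): 15
Maximum is 32 at (0, 4).
Verify constraints at (x, y) = (0, 4):
  3*0 + 3*4 = 12 <= 12 (active)
  2*0 + 1*4 = 4 <= 6
  1*0 + 2*4 = 8 <= 10
  x = 0 >= 0, y = 4 >= 0. All constraints satisfied.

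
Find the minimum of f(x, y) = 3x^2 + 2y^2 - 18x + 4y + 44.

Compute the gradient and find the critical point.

f(x,y) = 3x^2 + 2y^2 - 18x + 4y + 44
df/dx = 6x + (-18) = 0  =>  x = 3
df/dy = 4y + (4) = 0  =>  y = -1
f(3, -1) = 3*(3)^2 + 2*(-1)^2 + -18*(3) + 4*(-1) + 44 = 15
Hessian is diagonal with entries 6, 4 > 0, so this is a minimum.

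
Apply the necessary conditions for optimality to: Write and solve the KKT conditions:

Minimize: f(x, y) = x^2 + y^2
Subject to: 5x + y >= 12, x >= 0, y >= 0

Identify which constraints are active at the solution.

KKT conditions for min x^2 + y^2 s.t. 5x + 1y >= 12, x >= 0, y >= 0:
Stationarity: 2x = mu*5 + mu_x, 2y = mu*1 + mu_y, with mu, mu_x, mu_y >= 0
Complementary slackness: mu*(5x + y - 12) = 0, mu_x*x = 0, mu_y*y = 0
(0, 0) is infeasible (5*0 + 1*0 < 12), so if mu = 0 stationarity would force x = mu_x/2 >= 0, y = mu_y/2 >= 0 with mu_x*x = mu_y*y = 0, i.e. x = y = 0: contradiction. Hence mu > 0 and 5x + y = 12 is active.
Try x > 0, y > 0 (so mu_x = mu_y = 0): x = 5*mu/2, y = 1*mu/2
Substitute: 5*(5*mu/2) + 1*(1*mu/2) = 12
  mu*26/2 = 12 => mu = 12/13
x* = 30/13 > 0, y* = 6/13 > 0, consistent with mu_x = mu_y = 0.
f is convex and the constraints are linear, so this KKT point is the global minimum.
f* = 72/13
Active constraints: 5x + y >= 12 (holds with equality, mu = 12/13 > 0); x >= 0 and y >= 0 are inactive (mu_x = mu_y = 0).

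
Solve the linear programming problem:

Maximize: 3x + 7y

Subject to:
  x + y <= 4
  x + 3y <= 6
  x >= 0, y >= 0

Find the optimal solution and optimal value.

Feasible vertices: (0, 0), (0, 2), (3, 1), (4, 0)
Objective 3x + 7y at each:
  (0, 0): 0
  (0, 2): 14
  (3, 1): 16
  (4, 0): 12
Maximum is 16 at (3, 1).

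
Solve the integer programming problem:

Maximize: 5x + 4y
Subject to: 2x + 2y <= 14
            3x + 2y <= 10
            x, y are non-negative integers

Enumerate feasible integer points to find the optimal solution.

Constraint 1: 2x + 2y <= 14
Constraint 2: 3x + 2y <= 10
Feasible x range (need y >= 0): 0 <= x <= min(14/2, 10/3) => x in {0, ..., 3}.
Enumerate feasible integer points row by row (the coefficient of y is 4 > 0, so for each x the largest feasible y gives the best value):
  x = 0: y <= min((14 - 2*0)/2, (10 - 3*0)/2) => y in {0, ..., 5}; best 5*0 + 4*5 = 20
  x = 1: y <= min((14 - 2*1)/2, (10 - 3*1)/2) => y in {0, ..., 3}; best 5*1 + 4*3 = 17
  x = 2: y <= min((14 - 2*2)/2, (10 - 3*2)/2) => y in {0, ..., 2}; best 5*2 + 4*2 = 18
  x = 3: y <= min((14 - 2*3)/2, (10 - 3*3)/2) => y in {0}; best 5*3 + 4*0 = 15
The maximum 5x + 4y = 20 is achieved at x = 0, y = 5.
Check: 2*0 + 2*5 = 10 <= 14 and 3*0 + 2*5 = 10 <= 10.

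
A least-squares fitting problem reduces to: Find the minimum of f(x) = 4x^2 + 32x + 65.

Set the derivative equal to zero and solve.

f(x) = 4x^2 + 32x + 65
f'(x) = 8x + (32) = 0
x = -32/8 = -4
f(-4) = 1
Since f''(x) = 8 > 0, this is a minimum.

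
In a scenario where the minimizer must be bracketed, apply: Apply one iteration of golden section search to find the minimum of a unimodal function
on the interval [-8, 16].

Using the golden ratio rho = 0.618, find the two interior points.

Golden section search on [-8, 16].
Golden ratio rho = 0.618 (approx).
Interior points:
  x_1 = -8 + (1-0.618)*24 = 1.1680
  x_2 = -8 + 0.618*24 = 6.8320
Compare f(x_1) and f(x_2) to determine which subinterval to keep.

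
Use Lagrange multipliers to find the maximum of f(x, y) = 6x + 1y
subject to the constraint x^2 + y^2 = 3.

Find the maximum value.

Set up Lagrange conditions: grad f = lambda * grad g
  6 = 2*lambda*x
  1 = 2*lambda*y
From these: x/y = 6/1, so x = 6t, y = 1t for some t.
Substitute into constraint: (6t)^2 + (1t)^2 = 3
  t^2 * 37 = 3
  t = sqrt(3/37)
Maximum = 6*x + 1*y = (6^2 + 1^2)*t = 37 * sqrt(3/37) = sqrt(111)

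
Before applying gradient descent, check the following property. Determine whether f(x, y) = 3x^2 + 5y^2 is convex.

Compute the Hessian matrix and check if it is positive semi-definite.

f(x,y) = 3x^2 + 5y^2
Hessian H = [[6, 0], [0, 10]]
trace(H) = 16, det(H) = 60
Eigenvalues: (16 +/- sqrt(16)) / 2 = 10, 6
Since both eigenvalues > 0, f is convex.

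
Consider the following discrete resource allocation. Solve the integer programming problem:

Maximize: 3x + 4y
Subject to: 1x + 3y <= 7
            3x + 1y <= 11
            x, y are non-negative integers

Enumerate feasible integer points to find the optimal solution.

Constraint 1: 1x + 3y <= 7
Constraint 2: 3x + 1y <= 11
Feasible x range (need y >= 0): 0 <= x <= min(7/1, 11/3) => x in {0, ..., 3}.
Enumerate feasible integer points row by row (the coefficient of y is 4 > 0, so for each x the largest feasible y gives the best value):
  x = 0: y <= min((7 - 1*0)/3, (11 - 3*0)/1) => y in {0, ..., 2}; best 3*0 + 4*2 = 8
  x = 1: y <= min((7 - 1*1)/3, (11 - 3*1)/1) => y in {0, ..., 2}; best 3*1 + 4*2 = 11
  x = 2: y <= min((7 - 1*2)/3, (11 - 3*2)/1) => y in {0, ..., 1}; best 3*2 + 4*1 = 10
  x = 3: y <= min((7 - 1*3)/3, (11 - 3*3)/1) => y in {0, ..., 1}; best 3*3 + 4*1 = 13
The maximum 3x + 4y = 13 is achieved at x = 3, y = 1.
Check: 1*3 + 3*1 = 6 <= 7 and 3*3 + 1*1 = 10 <= 11.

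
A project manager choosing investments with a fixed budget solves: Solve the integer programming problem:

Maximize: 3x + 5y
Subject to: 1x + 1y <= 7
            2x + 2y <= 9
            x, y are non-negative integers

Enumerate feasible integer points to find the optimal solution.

Constraint 1: 1x + 1y <= 7
Constraint 2: 2x + 2y <= 9
Feasible x range (need y >= 0): 0 <= x <= min(7/1, 9/2) => x in {0, ..., 4}.
Enumerate feasible integer points row by row (the coefficient of y is 5 > 0, so for each x the largest feasible y gives the best value):
  x = 0: y <= min((7 - 1*0)/1, (9 - 2*0)/2) => y in {0, ..., 4}; best 3*0 + 5*4 = 20
  x = 1: y <= min((7 - 1*1)/1, (9 - 2*1)/2) => y in {0, ..., 3}; best 3*1 + 5*3 = 18
  x = 2: y <= min((7 - 1*2)/1, (9 - 2*2)/2) => y in {0, ..., 2}; best 3*2 + 5*2 = 16
  x = 3: y <= min((7 - 1*3)/1, (9 - 2*3)/2) => y in {0, ..., 1}; best 3*3 + 5*1 = 14
  x = 4: y <= min((7 - 1*4)/1, (9 - 2*4)/2) => y in {0}; best 3*4 + 5*0 = 12
The maximum 3x + 5y = 20 is achieved at x = 0, y = 4.
Check: 1*0 + 1*4 = 4 <= 7 and 2*0 + 2*4 = 8 <= 9.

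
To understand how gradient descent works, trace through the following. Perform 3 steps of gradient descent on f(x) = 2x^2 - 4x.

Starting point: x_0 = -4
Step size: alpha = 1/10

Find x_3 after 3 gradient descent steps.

f(x) = 2x^2 - 4x, f'(x) = 4x + (-4)
Step 1: f'(-4) = -20, x_1 = -4 - 1/10 * -20 = -2
Step 2: f'(-2) = -12, x_2 = -2 - 1/10 * -12 = -4/5
Step 3: f'(-4/5) = -36/5, x_3 = -4/5 - 1/10 * -36/5 = -2/25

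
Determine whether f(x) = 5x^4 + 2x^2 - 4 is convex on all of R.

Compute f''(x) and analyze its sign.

f(x) = 5x^4 + 2x^2 - 4
f'(x) = 20x^3 + 4x
f''(x) = 60x^2 + 4
f''(x) = 60x^2 + 4 >= 4 > 0 for all x
Therefore, f is convex on R.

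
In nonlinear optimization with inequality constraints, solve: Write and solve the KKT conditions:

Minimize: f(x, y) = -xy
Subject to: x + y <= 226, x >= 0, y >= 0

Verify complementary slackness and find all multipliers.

Problem: min -xy s.t. x + y <= 226 (multiplier lambda), x >= 0 (mu_x), y >= 0 (mu_y)
KKT stationarity: -y + lambda - mu_x = 0, -x + lambda - mu_y = 0, with lambda, mu_x, mu_y >= 0
Complementary slackness: lambda*(x + y - 226) = 0, mu_x*x = 0, mu_y*y = 0
If lambda = 0: y = -mu_x <= 0 and x = -mu_y <= 0 force x = y = 0 with f = 0; but x = y = 113 is feasible with f = -12769 < 0, so this is not the minimum. Hence lambda > 0 and x + y = 226.
Try x > 0, y > 0 (so mu_x = mu_y = 0): y = lambda, x = lambda => x = y = lambda
x + y = 226 => 2*lambda = 226 => lambda = 113
x* = y* = 113 > 0, consistent with mu_x = mu_y = 0.
(Any feasible point with x = 0 or y = 0 has f = 0 > -12769, so the minimum is not on those boundaries.)
min(-xy) = -12769 (i.e. max xy = 12769)
Multipliers: lambda = 113, mu_x = 0, mu_y = 0
Complementary slackness: lambda*(x + y - 226) = 113*(113 + 113 - 226) = 0, mu_x*x = 0*113 = 0, mu_y*y = 0*113 = 0. Satisfied.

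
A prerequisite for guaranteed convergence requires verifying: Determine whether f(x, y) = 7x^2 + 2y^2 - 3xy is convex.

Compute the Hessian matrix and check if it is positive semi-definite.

f(x,y) = 7x^2 + 2y^2 - 3xy
Hessian H = [[14, -3], [-3, 4]]
trace(H) = 18, det(H) = 47
Eigenvalues: (18 +/- sqrt(136)) / 2 = 14.83, 3.169
Since both eigenvalues > 0, f is convex.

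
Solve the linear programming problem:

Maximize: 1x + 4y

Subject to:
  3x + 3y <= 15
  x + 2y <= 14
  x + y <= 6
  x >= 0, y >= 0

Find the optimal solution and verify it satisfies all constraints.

Feasible vertices: (0, 0), (0, 5), (5, 0)
Objective 1x + 4y at each vertex:
  (0, 0): 0
  (0, 5): 20
  (5, 0): 5
Maximum is 20 at (0, 5).
Verify constraints at (x, y) = (0, 5):
  3*0 + 3*5 = 15 <= 15 (active)
  1*0 + 2*5 = 10 <= 14
  1*0 + 1*5 = 5 <= 6
  x = 0 >= 0, y = 5 >= 0. All constraints satisfied.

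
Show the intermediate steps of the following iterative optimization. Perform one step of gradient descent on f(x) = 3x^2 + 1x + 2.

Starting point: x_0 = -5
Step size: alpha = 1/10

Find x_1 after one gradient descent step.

f(x) = 3x^2 + 1x + 2
f'(x) = 6x + 1
f'(-5) = 6*-5 + (1) = -29
x_1 = x_0 - alpha * f'(x_0) = -5 - 1/10 * -29 = -21/10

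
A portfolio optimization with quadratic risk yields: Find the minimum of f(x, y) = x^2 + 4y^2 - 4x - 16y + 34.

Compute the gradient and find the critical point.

f(x,y) = x^2 + 4y^2 - 4x - 16y + 34
df/dx = 2x + (-4) = 0  =>  x = 2
df/dy = 8y + (-16) = 0  =>  y = 2
f(2, 2) = 1*(2)^2 + 4*(2)^2 + -4*(2) + -16*(2) + 34 = 14
Hessian is diagonal with entries 2, 8 > 0, so this is a minimum.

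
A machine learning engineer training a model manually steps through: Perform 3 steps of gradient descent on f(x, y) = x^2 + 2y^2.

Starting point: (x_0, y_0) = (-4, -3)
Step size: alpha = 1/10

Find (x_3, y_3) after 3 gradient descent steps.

f(x,y) = x^2 + 2y^2
grad_x = 2x + 0y, grad_y = 4y + 0x
Step 1: grad = (-8, -12), (-16/5, -9/5)
Step 2: grad = (-32/5, -36/5), (-64/25, -27/25)
Step 3: grad = (-128/25, -108/25), (-256/125, -81/125)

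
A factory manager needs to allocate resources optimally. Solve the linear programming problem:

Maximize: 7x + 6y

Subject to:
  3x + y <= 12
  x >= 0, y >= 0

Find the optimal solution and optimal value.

The feasible region has vertices at [(0, 0), (4, 0), (0, 12)].
Checking objective 7x + 6y at each vertex:
  (0, 0): 7*0 + 6*0 = 0
  (4, 0): 7*4 + 6*0 = 28
  (0, 12): 7*0 + 6*12 = 72
Maximum is 72 at (0, 12).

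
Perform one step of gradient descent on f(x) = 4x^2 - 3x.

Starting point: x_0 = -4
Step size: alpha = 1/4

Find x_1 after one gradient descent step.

f(x) = 4x^2 - 3x
f'(x) = 8x - 3
f'(-4) = 8*-4 + (-3) = -35
x_1 = x_0 - alpha * f'(x_0) = -4 - 1/4 * -35 = 19/4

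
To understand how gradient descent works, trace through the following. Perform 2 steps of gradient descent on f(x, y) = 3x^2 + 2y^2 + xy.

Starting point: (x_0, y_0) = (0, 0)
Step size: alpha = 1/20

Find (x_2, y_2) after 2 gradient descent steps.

f(x,y) = 3x^2 + 2y^2 + xy
grad_x = 6x + 1y, grad_y = 4y + 1x
Step 1: grad = (0, 0), (0, 0)
Step 2: grad = (0, 0), (0, 0)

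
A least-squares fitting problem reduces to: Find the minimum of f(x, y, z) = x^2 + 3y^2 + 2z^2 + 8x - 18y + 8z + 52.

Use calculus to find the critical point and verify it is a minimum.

f(x,y,z) = x^2 + 3y^2 + 2z^2 + 8x - 18y + 8z + 52
df/dx = 2x + (8) = 0 => x = -4
df/dy = 6y + (-18) = 0 => y = 3
df/dz = 4z + (8) = 0 => z = -2
f(-4,3,-2) = 1*(-4)^2 + 3*(3)^2 + 2*(-2)^2 + 8*(-4) + -18*(3) + 8*(-2) + 52 = 1
Hessian is diagonal with entries 2, 6, 4 > 0, confirmed minimum.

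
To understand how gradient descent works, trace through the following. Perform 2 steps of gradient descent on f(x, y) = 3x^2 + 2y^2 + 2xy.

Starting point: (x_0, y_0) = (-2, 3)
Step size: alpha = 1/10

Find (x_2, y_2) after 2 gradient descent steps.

f(x,y) = 3x^2 + 2y^2 + 2xy
grad_x = 6x + 2y, grad_y = 4y + 2x
Step 1: grad = (-6, 8), (-7/5, 11/5)
Step 2: grad = (-4, 6), (-1, 8/5)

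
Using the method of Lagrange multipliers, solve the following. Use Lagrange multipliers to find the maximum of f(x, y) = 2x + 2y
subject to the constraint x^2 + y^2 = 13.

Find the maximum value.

Set up Lagrange conditions: grad f = lambda * grad g
  2 = 2*lambda*x
  2 = 2*lambda*y
From these: x/y = 2/2, so x = 2t, y = 2t for some t.
Substitute into constraint: (2t)^2 + (2t)^2 = 13
  t^2 * 8 = 13
  t = sqrt(13/8)
Maximum = 2*x + 2*y = (2^2 + 2^2)*t = 8 * sqrt(13/8) = sqrt(104)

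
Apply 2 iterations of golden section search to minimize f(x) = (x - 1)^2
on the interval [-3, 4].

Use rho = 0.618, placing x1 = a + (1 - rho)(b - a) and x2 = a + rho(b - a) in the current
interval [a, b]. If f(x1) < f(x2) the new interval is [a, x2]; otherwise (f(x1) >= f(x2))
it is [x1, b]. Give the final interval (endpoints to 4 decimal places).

Golden section search for min of f(x) = (x - 1)^2 on [-3, 4].
Each step: x1 = a + (1 - rho)(b - a), x2 = a + rho(b - a); if f(x1) < f(x2) keep [a, x2], otherwise keep [x1, b].
Step 1: [-3.0000, 4.0000], x1=-0.3260 (f=1.7583), x2=1.3260 (f=0.1063); f(x1) > f(x2) => keep [-0.3260, 4.0000]
Step 2: [-0.3260, 4.0000], x1=1.3265 (f=0.1066), x2=2.3475 (f=1.8157); f(x1) < f(x2) => keep [-0.3260, 2.3475]
Final interval: [-0.3260, 2.3475]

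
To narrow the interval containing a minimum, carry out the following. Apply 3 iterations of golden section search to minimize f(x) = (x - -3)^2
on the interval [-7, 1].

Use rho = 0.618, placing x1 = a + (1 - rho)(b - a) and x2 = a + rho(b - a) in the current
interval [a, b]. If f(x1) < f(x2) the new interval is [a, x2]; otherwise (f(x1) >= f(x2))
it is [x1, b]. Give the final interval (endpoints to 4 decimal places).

Golden section search for min of f(x) = (x - -3)^2 on [-7, 1].
Each step: x1 = a + (1 - rho)(b - a), x2 = a + rho(b - a); if f(x1) < f(x2) keep [a, x2], otherwise keep [x1, b].
Step 1: [-7.0000, 1.0000], x1=-3.9440 (f=0.8911), x2=-2.0560 (f=0.8911); f(x1) = f(x2) (tie, not '<') => keep [-3.9440, 1.0000]
Step 2: [-3.9440, 1.0000], x1=-2.0554 (f=0.8923), x2=-0.8886 (f=4.4580); f(x1) < f(x2) => keep [-3.9440, -0.8886]
Step 3: [-3.9440, -0.8886], x1=-2.7768 (f=0.0498), x2=-2.0558 (f=0.8916); f(x1) < f(x2) => keep [-3.9440, -2.0558]
Final interval: [-3.9440, -2.0558]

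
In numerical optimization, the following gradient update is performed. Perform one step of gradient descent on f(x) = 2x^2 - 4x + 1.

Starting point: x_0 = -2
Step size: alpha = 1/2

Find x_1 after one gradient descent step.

f(x) = 2x^2 - 4x + 1
f'(x) = 4x - 4
f'(-2) = 4*-2 + (-4) = -12
x_1 = x_0 - alpha * f'(x_0) = -2 - 1/2 * -12 = 4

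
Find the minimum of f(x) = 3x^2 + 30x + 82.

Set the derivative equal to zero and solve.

f(x) = 3x^2 + 30x + 82
f'(x) = 6x + (30) = 0
x = -30/6 = -5
f(-5) = 7
Since f''(x) = 6 > 0, this is a minimum.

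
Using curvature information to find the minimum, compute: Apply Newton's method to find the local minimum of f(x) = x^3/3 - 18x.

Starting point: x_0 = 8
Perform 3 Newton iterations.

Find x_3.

f(x) = x^3/3 - 18x
f'(x) = x^2 - 18, f''(x) = 2x
Newton update: x_{n+1} = x_n - (x_n^2 - 18)/(2*x_n)
Step 1: x_0 = 8, f'=46, f''=16, x_1 = 41/8
Step 2: x_1 = 41/8, f'=529/64, f''=41/4, x_2 = 2833/656
Step 3: x_2 = 2833/656, f'=279841/430336, f''=2833/328, x_3 = 15771937/3716896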